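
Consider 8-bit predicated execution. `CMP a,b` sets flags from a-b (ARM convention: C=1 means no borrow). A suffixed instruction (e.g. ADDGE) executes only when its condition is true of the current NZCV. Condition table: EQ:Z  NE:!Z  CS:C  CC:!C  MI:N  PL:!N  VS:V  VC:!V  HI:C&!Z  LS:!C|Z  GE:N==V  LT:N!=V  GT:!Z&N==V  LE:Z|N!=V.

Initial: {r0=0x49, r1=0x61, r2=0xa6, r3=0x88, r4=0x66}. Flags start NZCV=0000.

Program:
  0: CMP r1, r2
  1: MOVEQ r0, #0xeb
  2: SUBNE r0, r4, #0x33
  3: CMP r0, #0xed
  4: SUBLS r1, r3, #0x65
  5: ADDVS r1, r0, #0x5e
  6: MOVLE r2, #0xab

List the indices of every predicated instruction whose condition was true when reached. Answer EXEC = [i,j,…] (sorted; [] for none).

0: ✓ CMP  NZCV=1001
1: · MOVEQ
2: ✓ SUBNE  r0←0x33
3: ✓ CMP  NZCV=0000
4: ✓ SUBLS  r1←0x23
5: · ADDVS
6: · MOVLE

EXEC = [2,4]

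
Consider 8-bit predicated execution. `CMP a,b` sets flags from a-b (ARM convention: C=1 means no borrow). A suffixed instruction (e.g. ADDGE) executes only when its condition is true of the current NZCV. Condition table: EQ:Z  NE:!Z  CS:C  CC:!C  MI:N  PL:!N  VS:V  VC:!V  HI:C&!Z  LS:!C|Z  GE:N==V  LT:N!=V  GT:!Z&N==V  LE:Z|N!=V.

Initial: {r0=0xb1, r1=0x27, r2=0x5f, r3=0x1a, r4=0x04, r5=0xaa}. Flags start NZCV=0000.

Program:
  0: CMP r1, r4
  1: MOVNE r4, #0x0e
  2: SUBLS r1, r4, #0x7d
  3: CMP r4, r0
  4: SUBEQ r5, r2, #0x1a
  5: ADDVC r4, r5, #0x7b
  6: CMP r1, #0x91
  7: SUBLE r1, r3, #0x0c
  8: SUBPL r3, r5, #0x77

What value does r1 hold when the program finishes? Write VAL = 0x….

[0] flags=0010 → (cmp)
[1] flags=0010 NE?T → r4=0x0e
[2] flags=0010 LS?F → skip
[3] flags=0000 → (cmp)
[4] flags=0000 EQ?F → skip
[5] flags=0000 VC?T → r4=0x25
[6] flags=1001 → (cmp)
[7] flags=1001 LE?F → skip
[8] flags=1001 PL?F → skip

VAL = 0x27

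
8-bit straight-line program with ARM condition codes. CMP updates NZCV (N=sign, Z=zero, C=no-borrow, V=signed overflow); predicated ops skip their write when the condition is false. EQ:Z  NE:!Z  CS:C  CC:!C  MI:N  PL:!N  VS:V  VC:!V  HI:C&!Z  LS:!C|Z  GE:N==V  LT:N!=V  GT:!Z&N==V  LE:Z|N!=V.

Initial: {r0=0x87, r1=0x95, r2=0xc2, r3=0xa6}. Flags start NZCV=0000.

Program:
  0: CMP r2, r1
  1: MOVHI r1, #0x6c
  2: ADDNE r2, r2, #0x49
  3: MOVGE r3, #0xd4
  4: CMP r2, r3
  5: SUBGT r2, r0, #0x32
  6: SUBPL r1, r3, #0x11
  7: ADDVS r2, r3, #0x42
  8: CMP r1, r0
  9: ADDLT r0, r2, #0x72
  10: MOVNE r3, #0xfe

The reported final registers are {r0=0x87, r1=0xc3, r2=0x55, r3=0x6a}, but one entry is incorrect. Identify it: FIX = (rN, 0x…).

0: ✓ CMP  NZCV=0010
1: ✓ MOVHI  r1←0x6c
2: ✓ ADDNE  r2←0x0b
3: ✓ MOVGE  r3←0xd4
4: ✓ CMP  NZCV=0000
5: ✓ SUBGT  r2←0x55
6: ✓ SUBPL  r1←0xc3
7: · ADDVS
8: ✓ CMP  NZCV=0010
9: · ADDLT
10: ✓ MOVNE  r3←0xfe

FIX = (r3, 0xfe)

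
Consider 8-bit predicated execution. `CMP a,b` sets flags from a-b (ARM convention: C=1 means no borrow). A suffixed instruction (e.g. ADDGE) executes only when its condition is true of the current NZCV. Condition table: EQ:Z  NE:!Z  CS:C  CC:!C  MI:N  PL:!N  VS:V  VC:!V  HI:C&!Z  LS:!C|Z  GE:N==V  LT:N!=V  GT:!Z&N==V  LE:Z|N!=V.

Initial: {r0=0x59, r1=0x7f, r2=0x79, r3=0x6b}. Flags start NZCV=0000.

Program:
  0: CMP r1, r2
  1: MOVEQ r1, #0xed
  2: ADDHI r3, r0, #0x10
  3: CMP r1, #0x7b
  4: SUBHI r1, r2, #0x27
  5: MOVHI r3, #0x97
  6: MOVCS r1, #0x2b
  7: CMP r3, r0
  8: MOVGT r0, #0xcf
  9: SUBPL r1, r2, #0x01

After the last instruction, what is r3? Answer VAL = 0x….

VAL = 0x97

0: ✓ CMP  NZCV=0010
1: · MOVEQ
2: ✓ ADDHI  r3←0x69
3: ✓ CMP  NZCV=0010
4: ✓ SUBHI  r1←0x52
5: ✓ MOVHI  r3←0x97
6: ✓ MOVCS  r1←0x2b
7: ✓ CMP  NZCV=0011
8: · MOVGT
9: ✓ SUBPL  r1←0x78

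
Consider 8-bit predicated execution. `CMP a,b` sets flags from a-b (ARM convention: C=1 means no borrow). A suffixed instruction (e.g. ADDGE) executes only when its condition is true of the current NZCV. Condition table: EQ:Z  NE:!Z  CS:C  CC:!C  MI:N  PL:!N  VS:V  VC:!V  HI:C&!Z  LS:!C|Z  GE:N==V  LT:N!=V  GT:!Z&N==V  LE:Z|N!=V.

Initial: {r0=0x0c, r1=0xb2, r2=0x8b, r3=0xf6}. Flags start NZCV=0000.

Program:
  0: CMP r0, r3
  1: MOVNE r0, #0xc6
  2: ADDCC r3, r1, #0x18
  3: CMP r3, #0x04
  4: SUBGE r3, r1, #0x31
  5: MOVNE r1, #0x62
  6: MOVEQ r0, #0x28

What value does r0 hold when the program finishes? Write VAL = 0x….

VAL = 0xc6

[0] flags=0000 → (cmp)
[1] flags=0000 NE?T → r0=0xc6
[2] flags=0000 CC?T → r3=0xca
[3] flags=1010 → (cmp)
[4] flags=1010 GE?F → skip
[5] flags=1010 NE?T → r1=0x62
[6] flags=1010 EQ?F → skip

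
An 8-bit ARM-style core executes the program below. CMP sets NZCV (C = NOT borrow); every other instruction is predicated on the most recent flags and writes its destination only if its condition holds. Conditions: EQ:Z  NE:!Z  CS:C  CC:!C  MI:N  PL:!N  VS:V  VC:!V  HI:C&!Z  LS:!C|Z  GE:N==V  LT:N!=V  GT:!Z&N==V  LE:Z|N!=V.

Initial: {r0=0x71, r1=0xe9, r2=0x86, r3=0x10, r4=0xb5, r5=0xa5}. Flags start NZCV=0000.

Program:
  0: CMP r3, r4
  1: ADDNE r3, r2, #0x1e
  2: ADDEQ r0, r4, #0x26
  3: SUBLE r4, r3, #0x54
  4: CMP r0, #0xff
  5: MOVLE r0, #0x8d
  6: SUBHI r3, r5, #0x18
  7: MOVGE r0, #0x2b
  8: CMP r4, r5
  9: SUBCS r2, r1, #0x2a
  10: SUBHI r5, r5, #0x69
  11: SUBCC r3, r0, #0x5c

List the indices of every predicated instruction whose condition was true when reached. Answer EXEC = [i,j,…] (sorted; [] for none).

EXEC = [1,7,9,10]

0: ✓ CMP  NZCV=0000
1: ✓ ADDNE  r3←0xa4
2: · ADDEQ
3: · SUBLE
4: ✓ CMP  NZCV=0000
5: · MOVLE
6: · SUBHI
7: ✓ MOVGE  r0←0x2b
8: ✓ CMP  NZCV=0010
9: ✓ SUBCS  r2←0xbf
10: ✓ SUBHI  r5←0x3c
11: · SUBCC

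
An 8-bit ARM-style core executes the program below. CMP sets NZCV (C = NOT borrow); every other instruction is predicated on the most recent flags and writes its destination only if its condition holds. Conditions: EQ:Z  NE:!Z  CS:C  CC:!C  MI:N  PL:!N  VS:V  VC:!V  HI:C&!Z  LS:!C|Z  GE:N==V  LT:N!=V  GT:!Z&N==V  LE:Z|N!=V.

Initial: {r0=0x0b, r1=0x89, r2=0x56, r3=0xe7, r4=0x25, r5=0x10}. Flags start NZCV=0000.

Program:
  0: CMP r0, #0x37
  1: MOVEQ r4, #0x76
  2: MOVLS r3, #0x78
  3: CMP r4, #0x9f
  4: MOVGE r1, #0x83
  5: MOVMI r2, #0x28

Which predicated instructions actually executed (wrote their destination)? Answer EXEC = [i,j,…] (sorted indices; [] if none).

EXEC = [2,4,5]

0: ✓ CMP  NZCV=1000
1: · MOVEQ
2: ✓ MOVLS  r3←0x78
3: ✓ CMP  NZCV=1001
4: ✓ MOVGE  r1←0x83
5: ✓ MOVMI  r2←0x28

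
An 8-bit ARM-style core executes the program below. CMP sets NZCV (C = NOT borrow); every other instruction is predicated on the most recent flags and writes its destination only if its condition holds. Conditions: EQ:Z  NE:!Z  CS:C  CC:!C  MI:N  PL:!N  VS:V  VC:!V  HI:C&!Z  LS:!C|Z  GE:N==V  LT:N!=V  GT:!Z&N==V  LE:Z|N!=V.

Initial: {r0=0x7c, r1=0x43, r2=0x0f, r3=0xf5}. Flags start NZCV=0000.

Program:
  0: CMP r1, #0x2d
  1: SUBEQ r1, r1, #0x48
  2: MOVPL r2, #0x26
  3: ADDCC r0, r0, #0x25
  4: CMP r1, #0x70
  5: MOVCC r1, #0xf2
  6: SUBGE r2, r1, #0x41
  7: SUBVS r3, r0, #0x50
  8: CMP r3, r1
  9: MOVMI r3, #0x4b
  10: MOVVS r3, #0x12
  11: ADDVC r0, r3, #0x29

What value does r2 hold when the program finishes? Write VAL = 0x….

0: ✓ CMP  NZCV=0010
1: · SUBEQ
2: ✓ MOVPL  r2←0x26
3: · ADDCC
4: ✓ CMP  NZCV=1000
5: ✓ MOVCC  r1←0xf2
6: · SUBGE
7: · SUBVS
8: ✓ CMP  NZCV=0010
9: · MOVMI
10: · MOVVS
11: ✓ ADDVC  r0←0x1e

VAL = 0x26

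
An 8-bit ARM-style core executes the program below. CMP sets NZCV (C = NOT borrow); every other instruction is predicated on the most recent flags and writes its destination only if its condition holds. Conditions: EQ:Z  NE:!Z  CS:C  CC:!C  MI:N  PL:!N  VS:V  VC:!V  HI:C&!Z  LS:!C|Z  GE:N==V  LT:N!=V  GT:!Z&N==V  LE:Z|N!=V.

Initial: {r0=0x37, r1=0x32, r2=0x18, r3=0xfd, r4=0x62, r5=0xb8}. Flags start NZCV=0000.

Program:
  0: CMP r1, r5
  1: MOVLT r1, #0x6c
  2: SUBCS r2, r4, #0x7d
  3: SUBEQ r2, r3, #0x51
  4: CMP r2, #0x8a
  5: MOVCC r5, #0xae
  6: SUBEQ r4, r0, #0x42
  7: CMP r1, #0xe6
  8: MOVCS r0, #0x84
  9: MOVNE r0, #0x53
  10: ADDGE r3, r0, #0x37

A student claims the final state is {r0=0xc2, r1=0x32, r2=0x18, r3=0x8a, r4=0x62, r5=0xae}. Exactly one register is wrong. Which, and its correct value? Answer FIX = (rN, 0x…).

FIX = (r0, 0x53)

0: ✓ CMP  NZCV=0000
1: · MOVLT
2: · SUBCS
3: · SUBEQ
4: ✓ CMP  NZCV=1001
5: ✓ MOVCC  r5←0xae
6: · SUBEQ
7: ✓ CMP  NZCV=0000
8: · MOVCS
9: ✓ MOVNE  r0←0x53
10: ✓ ADDGE  r3←0x8a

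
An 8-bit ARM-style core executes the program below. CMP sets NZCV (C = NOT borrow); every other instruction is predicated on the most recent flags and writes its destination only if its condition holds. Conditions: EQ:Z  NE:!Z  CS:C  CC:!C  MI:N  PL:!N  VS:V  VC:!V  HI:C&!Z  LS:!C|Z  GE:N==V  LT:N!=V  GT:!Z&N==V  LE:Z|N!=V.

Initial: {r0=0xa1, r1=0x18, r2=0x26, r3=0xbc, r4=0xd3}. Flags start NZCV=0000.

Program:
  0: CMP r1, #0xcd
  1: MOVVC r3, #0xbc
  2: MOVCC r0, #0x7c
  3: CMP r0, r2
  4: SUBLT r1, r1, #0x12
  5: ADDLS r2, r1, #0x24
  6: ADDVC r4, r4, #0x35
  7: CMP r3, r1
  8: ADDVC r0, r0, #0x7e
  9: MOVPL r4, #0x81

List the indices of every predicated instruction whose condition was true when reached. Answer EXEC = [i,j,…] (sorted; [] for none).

[0] flags=0000 → (cmp)
[1] flags=0000 VC?T → r3=0xbc
[2] flags=0000 CC?T → r0=0x7c
[3] flags=0010 → (cmp)
[4] flags=0010 LT?F → skip
[5] flags=0010 LS?F → skip
[6] flags=0010 VC?T → r4=0x08
[7] flags=1010 → (cmp)
[8] flags=1010 VC?T → r0=0xfa
[9] flags=1010 PL?F → skip

EXEC = [1,2,6,8]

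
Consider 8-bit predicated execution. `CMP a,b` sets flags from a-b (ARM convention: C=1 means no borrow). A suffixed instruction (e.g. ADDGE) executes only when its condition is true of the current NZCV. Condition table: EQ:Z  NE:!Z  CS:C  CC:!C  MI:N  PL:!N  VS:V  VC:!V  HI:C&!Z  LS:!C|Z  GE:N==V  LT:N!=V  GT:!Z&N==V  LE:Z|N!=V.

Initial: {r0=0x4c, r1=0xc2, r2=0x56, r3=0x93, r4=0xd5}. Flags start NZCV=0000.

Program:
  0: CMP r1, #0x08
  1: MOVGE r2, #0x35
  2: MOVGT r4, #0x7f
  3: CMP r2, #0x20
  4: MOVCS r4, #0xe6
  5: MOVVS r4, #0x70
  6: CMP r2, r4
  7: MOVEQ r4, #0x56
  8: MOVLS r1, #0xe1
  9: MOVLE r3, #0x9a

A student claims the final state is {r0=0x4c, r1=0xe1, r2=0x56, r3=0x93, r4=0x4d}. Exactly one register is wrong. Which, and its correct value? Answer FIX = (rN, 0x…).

FIX = (r4, 0xe6)

0: ✓ CMP  NZCV=1010
1: · MOVGE
2: · MOVGT
3: ✓ CMP  NZCV=0010
4: ✓ MOVCS  r4←0xe6
5: · MOVVS
6: ✓ CMP  NZCV=0000
7: · MOVEQ
8: ✓ MOVLS  r1←0xe1
9: · MOVLE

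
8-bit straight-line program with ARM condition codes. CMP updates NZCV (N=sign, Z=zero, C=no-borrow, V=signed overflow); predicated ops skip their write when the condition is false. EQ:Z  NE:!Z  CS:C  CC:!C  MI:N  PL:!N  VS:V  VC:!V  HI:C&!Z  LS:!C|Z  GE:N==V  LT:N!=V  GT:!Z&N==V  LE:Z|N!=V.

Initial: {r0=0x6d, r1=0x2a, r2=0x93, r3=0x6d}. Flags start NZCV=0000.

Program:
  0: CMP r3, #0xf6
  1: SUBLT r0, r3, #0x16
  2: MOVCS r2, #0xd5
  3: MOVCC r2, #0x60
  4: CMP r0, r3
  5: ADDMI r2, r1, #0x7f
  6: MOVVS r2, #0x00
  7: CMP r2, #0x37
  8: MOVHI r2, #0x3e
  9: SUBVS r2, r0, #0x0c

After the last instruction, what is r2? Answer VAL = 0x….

0: ✓ CMP  NZCV=0000
1: · SUBLT
2: · MOVCS
3: ✓ MOVCC  r2←0x60
4: ✓ CMP  NZCV=0110
5: · ADDMI
6: · MOVVS
7: ✓ CMP  NZCV=0010
8: ✓ MOVHI  r2←0x3e
9: · SUBVS

VAL = 0x3e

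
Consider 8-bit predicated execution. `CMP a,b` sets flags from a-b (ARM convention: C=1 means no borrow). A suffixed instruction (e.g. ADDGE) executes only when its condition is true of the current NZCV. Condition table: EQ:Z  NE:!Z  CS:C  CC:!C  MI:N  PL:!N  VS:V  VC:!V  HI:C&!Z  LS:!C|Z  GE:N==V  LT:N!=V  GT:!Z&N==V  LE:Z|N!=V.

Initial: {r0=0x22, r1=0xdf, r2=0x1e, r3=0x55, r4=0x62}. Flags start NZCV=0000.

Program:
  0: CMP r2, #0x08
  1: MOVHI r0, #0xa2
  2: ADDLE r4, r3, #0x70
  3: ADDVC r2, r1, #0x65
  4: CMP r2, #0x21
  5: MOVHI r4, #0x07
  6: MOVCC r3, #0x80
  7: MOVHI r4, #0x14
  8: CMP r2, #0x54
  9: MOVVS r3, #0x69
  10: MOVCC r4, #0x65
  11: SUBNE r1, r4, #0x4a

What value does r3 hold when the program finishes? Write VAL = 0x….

VAL = 0x55

[0] flags=0010 → (cmp)
[1] flags=0010 HI?T → r0=0xa2
[2] flags=0010 LE?F → skip
[3] flags=0010 VC?T → r2=0x44
[4] flags=0010 → (cmp)
[5] flags=0010 HI?T → r4=0x07
[6] flags=0010 CC?F → skip
[7] flags=0010 HI?T → r4=0x14
[8] flags=1000 → (cmp)
[9] flags=1000 VS?F → skip
[10] flags=1000 CC?T → r4=0x65
[11] flags=1000 NE?T → r1=0x1b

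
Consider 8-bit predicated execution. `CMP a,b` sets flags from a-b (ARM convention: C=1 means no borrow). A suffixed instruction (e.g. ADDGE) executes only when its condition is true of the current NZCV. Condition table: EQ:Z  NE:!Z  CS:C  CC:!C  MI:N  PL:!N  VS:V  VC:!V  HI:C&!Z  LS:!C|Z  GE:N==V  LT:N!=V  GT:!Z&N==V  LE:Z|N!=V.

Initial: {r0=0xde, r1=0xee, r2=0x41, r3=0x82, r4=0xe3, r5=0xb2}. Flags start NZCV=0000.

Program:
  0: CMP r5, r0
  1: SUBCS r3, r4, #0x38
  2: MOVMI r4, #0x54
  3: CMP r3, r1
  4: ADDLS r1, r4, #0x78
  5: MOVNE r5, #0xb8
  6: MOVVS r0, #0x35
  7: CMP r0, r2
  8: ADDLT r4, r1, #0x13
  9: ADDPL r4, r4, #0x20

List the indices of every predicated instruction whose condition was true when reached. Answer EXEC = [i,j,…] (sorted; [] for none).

EXEC = [2,4,5,8]

[0] flags=1000 → (cmp)
[1] flags=1000 CS?F → skip
[2] flags=1000 MI?T → r4=0x54
[3] flags=1000 → (cmp)
[4] flags=1000 LS?T → r1=0xcc
[5] flags=1000 NE?T → r5=0xb8
[6] flags=1000 VS?F → skip
[7] flags=1010 → (cmp)
[8] flags=1010 LT?T → r4=0xdf
[9] flags=1010 PL?F → skip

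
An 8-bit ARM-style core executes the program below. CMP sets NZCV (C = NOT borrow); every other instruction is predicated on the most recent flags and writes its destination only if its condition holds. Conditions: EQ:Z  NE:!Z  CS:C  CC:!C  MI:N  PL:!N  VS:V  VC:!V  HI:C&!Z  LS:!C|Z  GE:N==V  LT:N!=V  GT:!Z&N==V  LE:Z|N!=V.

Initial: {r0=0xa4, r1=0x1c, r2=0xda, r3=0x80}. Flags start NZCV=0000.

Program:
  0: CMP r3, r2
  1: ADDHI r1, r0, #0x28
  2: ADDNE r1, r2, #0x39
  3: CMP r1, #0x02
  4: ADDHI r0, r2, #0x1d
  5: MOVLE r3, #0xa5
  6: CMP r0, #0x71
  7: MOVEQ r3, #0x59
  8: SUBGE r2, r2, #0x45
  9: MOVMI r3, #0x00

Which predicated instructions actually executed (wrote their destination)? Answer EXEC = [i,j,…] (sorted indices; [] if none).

EXEC = [2,4,9]

0: ✓ CMP  NZCV=1000
1: · ADDHI
2: ✓ ADDNE  r1←0x13
3: ✓ CMP  NZCV=0010
4: ✓ ADDHI  r0←0xf7
5: · MOVLE
6: ✓ CMP  NZCV=1010
7: · MOVEQ
8: · SUBGE
9: ✓ MOVMI  r3←0x00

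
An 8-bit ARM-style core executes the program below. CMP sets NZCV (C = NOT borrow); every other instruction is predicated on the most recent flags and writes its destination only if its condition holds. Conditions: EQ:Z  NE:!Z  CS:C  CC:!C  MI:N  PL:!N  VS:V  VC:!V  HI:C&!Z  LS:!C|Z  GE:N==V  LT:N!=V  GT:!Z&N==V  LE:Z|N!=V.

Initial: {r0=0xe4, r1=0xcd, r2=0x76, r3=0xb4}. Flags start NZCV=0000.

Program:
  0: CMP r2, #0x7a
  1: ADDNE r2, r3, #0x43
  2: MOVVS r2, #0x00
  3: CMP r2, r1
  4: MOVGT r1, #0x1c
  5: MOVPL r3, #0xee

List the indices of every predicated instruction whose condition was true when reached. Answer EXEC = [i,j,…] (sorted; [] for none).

EXEC = [1,4,5]

[0] flags=1000 → (cmp)
[1] flags=1000 NE?T → r2=0xf7
[2] flags=1000 VS?F → skip
[3] flags=0010 → (cmp)
[4] flags=0010 GT?T → r1=0x1c
[5] flags=0010 PL?T → r3=0xee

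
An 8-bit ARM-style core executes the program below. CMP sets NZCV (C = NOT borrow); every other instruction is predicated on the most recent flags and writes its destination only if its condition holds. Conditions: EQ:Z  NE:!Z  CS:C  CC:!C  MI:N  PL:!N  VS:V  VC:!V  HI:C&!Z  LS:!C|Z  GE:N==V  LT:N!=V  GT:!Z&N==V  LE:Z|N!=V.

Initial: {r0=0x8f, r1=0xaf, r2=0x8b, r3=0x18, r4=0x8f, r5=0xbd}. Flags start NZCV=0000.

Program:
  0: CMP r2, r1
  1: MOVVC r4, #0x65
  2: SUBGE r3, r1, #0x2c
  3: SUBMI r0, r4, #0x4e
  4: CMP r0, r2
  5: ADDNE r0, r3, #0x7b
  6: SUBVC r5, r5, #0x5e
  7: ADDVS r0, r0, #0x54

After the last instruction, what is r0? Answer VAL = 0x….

[0] flags=1000 → (cmp)
[1] flags=1000 VC?T → r4=0x65
[2] flags=1000 GE?F → skip
[3] flags=1000 MI?T → r0=0x17
[4] flags=1001 → (cmp)
[5] flags=1001 NE?T → r0=0x93
[6] flags=1001 VC?F → skip
[7] flags=1001 VS?T → r0=0xe7

VAL = 0xe7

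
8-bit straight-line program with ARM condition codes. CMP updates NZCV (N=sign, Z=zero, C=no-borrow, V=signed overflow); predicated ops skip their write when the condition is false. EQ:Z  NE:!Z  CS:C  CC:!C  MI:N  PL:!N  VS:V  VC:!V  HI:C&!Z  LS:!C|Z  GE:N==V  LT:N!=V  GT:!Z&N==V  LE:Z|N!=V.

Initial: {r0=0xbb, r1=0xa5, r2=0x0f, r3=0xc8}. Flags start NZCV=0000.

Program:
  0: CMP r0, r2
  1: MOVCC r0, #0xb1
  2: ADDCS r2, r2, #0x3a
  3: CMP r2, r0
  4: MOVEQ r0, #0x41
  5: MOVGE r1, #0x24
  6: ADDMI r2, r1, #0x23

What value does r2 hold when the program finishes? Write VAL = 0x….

[0] flags=1010 → (cmp)
[1] flags=1010 CC?F → skip
[2] flags=1010 CS?T → r2=0x49
[3] flags=1001 → (cmp)
[4] flags=1001 EQ?F → skip
[5] flags=1001 GE?T → r1=0x24
[6] flags=1001 MI?T → r2=0x47

VAL = 0x47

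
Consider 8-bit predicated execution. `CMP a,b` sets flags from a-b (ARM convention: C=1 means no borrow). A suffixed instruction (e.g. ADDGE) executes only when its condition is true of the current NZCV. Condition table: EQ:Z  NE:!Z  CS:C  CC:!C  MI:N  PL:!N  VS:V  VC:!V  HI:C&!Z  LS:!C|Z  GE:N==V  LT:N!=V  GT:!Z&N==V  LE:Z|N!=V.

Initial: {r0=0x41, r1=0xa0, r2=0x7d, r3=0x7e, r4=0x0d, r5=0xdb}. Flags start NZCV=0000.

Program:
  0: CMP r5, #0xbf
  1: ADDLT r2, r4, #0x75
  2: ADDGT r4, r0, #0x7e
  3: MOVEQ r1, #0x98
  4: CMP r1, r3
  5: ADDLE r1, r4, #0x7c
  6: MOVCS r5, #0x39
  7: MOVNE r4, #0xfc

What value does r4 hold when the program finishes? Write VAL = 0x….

[0] flags=0010 → (cmp)
[1] flags=0010 LT?F → skip
[2] flags=0010 GT?T → r4=0xbf
[3] flags=0010 EQ?F → skip
[4] flags=0011 → (cmp)
[5] flags=0011 LE?T → r1=0x3b
[6] flags=0011 CS?T → r5=0x39
[7] flags=0011 NE?T → r4=0xfc

VAL = 0xfc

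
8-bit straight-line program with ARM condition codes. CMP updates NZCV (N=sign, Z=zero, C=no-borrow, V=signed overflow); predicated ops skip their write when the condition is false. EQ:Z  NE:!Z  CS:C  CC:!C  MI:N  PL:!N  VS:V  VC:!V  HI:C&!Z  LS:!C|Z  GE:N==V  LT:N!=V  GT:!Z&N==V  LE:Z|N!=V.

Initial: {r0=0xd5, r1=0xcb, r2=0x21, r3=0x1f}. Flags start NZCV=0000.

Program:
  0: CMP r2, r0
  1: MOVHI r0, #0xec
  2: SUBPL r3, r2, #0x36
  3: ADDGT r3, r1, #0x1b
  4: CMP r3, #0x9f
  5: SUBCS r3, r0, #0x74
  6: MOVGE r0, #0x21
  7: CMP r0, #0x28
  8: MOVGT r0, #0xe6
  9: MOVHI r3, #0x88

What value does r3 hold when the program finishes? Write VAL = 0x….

0: ✓ CMP  NZCV=0000
1: · MOVHI
2: ✓ SUBPL  r3←0xeb
3: ✓ ADDGT  r3←0xe6
4: ✓ CMP  NZCV=0010
5: ✓ SUBCS  r3←0x61
6: ✓ MOVGE  r0←0x21
7: ✓ CMP  NZCV=1000
8: · MOVGT
9: · MOVHI

VAL = 0x61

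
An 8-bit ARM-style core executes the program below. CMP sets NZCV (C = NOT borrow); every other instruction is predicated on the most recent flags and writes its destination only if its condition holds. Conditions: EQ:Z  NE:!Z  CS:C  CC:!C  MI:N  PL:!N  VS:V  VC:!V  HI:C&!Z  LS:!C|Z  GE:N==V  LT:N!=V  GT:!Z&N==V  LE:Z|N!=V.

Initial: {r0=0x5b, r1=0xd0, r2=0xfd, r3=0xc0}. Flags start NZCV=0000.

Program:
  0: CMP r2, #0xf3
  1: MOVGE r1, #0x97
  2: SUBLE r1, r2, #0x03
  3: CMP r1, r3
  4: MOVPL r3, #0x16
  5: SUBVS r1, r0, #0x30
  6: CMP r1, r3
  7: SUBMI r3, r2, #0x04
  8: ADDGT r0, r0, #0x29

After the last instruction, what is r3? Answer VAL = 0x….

[0] flags=0010 → (cmp)
[1] flags=0010 GE?T → r1=0x97
[2] flags=0010 LE?F → skip
[3] flags=1000 → (cmp)
[4] flags=1000 PL?F → skip
[5] flags=1000 VS?F → skip
[6] flags=1000 → (cmp)
[7] flags=1000 MI?T → r3=0xf9
[8] flags=1000 GT?F → skip

VAL = 0xf9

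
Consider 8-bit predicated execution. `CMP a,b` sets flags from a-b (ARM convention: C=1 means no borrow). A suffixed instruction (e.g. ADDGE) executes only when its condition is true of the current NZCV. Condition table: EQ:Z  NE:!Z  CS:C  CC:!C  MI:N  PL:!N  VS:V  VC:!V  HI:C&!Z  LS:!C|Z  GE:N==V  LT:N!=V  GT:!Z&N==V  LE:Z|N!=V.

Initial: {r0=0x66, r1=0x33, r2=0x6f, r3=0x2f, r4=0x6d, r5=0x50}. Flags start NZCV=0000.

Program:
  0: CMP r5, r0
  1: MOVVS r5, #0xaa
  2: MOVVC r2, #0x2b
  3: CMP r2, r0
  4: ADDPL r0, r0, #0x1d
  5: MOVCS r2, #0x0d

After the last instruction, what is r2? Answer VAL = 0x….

[0] flags=1000 → (cmp)
[1] flags=1000 VS?F → skip
[2] flags=1000 VC?T → r2=0x2b
[3] flags=1000 → (cmp)
[4] flags=1000 PL?F → skip
[5] flags=1000 CS?F → skip

VAL = 0x2b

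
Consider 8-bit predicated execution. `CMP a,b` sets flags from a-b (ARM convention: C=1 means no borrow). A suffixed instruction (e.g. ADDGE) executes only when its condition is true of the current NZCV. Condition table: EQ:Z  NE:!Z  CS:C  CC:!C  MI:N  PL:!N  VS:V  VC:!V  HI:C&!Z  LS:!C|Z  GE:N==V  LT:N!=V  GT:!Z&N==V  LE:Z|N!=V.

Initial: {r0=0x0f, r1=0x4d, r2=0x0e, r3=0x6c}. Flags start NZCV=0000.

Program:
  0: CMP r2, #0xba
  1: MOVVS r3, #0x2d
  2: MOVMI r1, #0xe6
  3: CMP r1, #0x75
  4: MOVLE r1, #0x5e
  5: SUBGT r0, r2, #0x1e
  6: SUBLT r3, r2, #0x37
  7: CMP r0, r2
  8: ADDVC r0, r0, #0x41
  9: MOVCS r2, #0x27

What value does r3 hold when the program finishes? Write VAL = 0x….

[0] flags=0000 → (cmp)
[1] flags=0000 VS?F → skip
[2] flags=0000 MI?F → skip
[3] flags=1000 → (cmp)
[4] flags=1000 LE?T → r1=0x5e
[5] flags=1000 GT?F → skip
[6] flags=1000 LT?T → r3=0xd7
[7] flags=0010 → (cmp)
[8] flags=0010 VC?T → r0=0x50
[9] flags=0010 CS?T → r2=0x27

VAL = 0xd7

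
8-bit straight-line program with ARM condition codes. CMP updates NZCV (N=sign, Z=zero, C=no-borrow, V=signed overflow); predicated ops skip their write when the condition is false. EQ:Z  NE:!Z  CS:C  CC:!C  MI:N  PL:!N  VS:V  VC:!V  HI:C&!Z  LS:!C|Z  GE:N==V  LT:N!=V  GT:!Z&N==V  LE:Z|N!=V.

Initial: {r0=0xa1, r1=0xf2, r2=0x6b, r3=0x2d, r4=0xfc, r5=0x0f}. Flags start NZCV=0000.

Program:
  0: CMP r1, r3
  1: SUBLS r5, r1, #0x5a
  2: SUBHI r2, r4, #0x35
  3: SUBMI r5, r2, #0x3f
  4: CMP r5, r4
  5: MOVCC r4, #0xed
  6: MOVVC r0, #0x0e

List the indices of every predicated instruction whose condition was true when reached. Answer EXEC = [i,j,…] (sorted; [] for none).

EXEC = [2,3,5,6]

[0] flags=1010 → (cmp)
[1] flags=1010 LS?F → skip
[2] flags=1010 HI?T → r2=0xc7
[3] flags=1010 MI?T → r5=0x88
[4] flags=1000 → (cmp)
[5] flags=1000 CC?T → r4=0xed
[6] flags=1000 VC?T → r0=0x0e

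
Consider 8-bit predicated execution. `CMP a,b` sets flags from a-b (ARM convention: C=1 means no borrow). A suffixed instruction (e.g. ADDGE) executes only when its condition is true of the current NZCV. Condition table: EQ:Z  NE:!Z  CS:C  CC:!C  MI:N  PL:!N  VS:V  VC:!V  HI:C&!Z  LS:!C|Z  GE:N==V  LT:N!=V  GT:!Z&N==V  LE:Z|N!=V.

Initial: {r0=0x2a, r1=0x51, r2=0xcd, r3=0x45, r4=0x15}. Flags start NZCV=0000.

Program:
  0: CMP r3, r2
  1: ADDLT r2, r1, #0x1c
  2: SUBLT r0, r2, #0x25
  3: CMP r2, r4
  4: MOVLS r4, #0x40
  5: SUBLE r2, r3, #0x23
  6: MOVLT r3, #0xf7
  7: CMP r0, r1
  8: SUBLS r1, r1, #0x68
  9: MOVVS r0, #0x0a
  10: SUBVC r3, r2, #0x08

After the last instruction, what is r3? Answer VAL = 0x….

0: ✓ CMP  NZCV=0000
1: · ADDLT
2: · SUBLT
3: ✓ CMP  NZCV=1010
4: · MOVLS
5: ✓ SUBLE  r2←0x22
6: ✓ MOVLT  r3←0xf7
7: ✓ CMP  NZCV=1000
8: ✓ SUBLS  r1←0xe9
9: · MOVVS
10: ✓ SUBVC  r3←0x1a

VAL = 0x1a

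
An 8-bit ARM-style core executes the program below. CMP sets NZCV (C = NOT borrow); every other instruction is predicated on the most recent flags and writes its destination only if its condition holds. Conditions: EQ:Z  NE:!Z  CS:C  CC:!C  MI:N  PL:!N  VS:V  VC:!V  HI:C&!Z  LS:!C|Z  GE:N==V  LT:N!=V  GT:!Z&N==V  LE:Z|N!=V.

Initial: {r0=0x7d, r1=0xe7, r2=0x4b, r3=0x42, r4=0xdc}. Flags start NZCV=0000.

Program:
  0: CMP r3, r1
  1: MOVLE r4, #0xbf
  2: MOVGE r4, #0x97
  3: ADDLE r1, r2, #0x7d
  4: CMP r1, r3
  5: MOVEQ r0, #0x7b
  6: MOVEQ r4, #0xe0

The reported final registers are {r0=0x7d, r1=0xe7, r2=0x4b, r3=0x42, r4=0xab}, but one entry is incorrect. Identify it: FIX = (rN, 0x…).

FIX = (r4, 0x97)

0: ✓ CMP  NZCV=0000
1: · MOVLE
2: ✓ MOVGE  r4←0x97
3: · ADDLE
4: ✓ CMP  NZCV=1010
5: · MOVEQ
6: · MOVEQ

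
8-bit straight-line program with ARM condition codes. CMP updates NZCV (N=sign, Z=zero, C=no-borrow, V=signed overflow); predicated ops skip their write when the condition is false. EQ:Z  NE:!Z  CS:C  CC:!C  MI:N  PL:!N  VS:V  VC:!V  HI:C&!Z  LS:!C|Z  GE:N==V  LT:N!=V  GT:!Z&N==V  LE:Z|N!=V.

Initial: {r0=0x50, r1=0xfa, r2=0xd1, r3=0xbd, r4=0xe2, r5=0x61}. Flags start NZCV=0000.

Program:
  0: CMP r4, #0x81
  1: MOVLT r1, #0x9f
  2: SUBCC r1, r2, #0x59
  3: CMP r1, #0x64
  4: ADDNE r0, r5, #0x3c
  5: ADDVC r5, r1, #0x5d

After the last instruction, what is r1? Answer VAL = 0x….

VAL = 0xfa

[0] flags=0010 → (cmp)
[1] flags=0010 LT?F → skip
[2] flags=0010 CC?F → skip
[3] flags=1010 → (cmp)
[4] flags=1010 NE?T → r0=0x9d
[5] flags=1010 VC?T → r5=0x57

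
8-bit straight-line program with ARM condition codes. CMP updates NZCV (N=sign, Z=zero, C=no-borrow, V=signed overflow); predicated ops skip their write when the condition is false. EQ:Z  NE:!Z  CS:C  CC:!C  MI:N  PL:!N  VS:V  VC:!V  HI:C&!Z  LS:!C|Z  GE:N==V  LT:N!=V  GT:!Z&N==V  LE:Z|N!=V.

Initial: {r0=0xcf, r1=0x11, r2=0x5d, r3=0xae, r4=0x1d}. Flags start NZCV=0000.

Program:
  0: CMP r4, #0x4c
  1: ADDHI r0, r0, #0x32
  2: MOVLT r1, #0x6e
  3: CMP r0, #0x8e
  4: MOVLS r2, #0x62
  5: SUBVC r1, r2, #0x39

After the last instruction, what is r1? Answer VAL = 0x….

0: ✓ CMP  NZCV=1000
1: · ADDHI
2: ✓ MOVLT  r1←0x6e
3: ✓ CMP  NZCV=0010
4: · MOVLS
5: ✓ SUBVC  r1←0x24

VAL = 0x24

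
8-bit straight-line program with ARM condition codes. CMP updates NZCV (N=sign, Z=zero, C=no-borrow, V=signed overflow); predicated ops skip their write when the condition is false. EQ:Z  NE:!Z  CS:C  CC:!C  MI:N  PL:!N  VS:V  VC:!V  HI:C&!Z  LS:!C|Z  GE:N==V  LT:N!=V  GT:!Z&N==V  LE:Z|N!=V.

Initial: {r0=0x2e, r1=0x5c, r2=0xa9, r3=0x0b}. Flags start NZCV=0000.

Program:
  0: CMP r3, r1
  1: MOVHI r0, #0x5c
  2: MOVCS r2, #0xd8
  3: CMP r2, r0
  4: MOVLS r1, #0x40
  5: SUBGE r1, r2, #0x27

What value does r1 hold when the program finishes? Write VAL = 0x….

VAL = 0x5c

[0] flags=1000 → (cmp)
[1] flags=1000 HI?F → skip
[2] flags=1000 CS?F → skip
[3] flags=0011 → (cmp)
[4] flags=0011 LS?F → skip
[5] flags=0011 GE?F → skip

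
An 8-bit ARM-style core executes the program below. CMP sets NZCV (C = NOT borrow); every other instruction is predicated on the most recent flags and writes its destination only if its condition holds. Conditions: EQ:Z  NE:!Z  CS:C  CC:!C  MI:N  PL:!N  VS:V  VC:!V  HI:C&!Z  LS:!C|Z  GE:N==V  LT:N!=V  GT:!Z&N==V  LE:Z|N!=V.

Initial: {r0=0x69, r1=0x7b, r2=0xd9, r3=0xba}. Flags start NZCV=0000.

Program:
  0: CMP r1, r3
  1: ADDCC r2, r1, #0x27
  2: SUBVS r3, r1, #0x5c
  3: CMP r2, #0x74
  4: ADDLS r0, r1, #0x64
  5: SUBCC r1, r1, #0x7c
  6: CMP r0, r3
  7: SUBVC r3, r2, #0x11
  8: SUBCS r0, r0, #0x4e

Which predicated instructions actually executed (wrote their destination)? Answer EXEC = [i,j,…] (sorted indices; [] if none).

EXEC = [1,2,7,8]

0: ✓ CMP  NZCV=1001
1: ✓ ADDCC  r2←0xa2
2: ✓ SUBVS  r3←0x1f
3: ✓ CMP  NZCV=0011
4: · ADDLS
5: · SUBCC
6: ✓ CMP  NZCV=0010
7: ✓ SUBVC  r3←0x91
8: ✓ SUBCS  r0←0x1b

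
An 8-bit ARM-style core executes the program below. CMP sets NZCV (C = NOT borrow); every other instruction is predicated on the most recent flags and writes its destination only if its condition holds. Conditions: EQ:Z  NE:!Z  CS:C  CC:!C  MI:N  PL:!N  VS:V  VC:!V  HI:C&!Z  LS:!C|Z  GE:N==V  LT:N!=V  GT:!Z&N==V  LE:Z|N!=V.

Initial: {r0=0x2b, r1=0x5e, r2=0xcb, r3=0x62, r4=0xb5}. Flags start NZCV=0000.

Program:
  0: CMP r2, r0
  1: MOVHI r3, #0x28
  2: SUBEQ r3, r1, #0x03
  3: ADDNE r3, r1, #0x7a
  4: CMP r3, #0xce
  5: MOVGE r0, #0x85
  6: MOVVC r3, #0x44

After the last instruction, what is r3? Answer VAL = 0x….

VAL = 0x44

0: ✓ CMP  NZCV=1010
1: ✓ MOVHI  r3←0x28
2: · SUBEQ
3: ✓ ADDNE  r3←0xd8
4: ✓ CMP  NZCV=0010
5: ✓ MOVGE  r0←0x85
6: ✓ MOVVC  r3←0x44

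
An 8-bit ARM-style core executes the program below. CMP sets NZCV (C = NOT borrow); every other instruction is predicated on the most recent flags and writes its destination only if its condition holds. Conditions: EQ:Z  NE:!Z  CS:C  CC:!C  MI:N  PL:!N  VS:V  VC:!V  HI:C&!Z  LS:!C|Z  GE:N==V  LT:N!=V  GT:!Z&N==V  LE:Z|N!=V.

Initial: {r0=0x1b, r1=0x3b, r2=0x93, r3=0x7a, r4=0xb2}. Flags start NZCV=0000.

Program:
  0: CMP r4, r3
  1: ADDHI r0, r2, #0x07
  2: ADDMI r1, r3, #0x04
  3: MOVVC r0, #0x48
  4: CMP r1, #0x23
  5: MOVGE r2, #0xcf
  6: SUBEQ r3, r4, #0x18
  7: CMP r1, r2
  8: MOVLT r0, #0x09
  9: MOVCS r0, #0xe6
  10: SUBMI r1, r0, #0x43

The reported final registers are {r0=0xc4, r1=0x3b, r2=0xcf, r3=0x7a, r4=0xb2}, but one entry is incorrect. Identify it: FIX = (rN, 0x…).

FIX = (r0, 0x9a)

[0] flags=0011 → (cmp)
[1] flags=0011 HI?T → r0=0x9a
[2] flags=0011 MI?F → skip
[3] flags=0011 VC?F → skip
[4] flags=0010 → (cmp)
[5] flags=0010 GE?T → r2=0xcf
[6] flags=0010 EQ?F → skip
[7] flags=0000 → (cmp)
[8] flags=0000 LT?F → skip
[9] flags=0000 CS?F → skip
[10] flags=0000 MI?F → skip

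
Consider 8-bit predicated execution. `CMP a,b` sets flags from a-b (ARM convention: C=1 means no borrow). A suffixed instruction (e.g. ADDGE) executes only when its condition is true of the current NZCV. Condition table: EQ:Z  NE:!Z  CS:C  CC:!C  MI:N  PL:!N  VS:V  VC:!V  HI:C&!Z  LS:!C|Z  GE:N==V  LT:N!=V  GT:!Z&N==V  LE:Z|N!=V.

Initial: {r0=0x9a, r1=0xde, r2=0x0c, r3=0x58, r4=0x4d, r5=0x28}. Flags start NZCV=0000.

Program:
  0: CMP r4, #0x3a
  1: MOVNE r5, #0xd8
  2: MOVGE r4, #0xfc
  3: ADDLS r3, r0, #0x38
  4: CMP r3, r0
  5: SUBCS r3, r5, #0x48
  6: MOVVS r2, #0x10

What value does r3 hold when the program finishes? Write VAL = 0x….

VAL = 0x58

0: ✓ CMP  NZCV=0010
1: ✓ MOVNE  r5←0xd8
2: ✓ MOVGE  r4←0xfc
3: · ADDLS
4: ✓ CMP  NZCV=1001
5: · SUBCS
6: ✓ MOVVS  r2←0x10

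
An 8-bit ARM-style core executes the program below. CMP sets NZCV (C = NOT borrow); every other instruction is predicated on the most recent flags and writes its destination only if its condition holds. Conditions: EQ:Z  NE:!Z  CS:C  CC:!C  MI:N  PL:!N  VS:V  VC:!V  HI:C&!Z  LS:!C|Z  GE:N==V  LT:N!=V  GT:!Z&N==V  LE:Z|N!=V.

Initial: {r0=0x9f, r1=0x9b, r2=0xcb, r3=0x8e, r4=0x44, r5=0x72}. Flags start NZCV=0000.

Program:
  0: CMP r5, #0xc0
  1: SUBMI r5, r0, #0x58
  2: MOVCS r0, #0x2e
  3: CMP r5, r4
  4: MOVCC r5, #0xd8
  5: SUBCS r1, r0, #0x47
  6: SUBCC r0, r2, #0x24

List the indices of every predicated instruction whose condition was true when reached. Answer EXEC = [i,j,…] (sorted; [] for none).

EXEC = [1,5]

[0] flags=1001 → (cmp)
[1] flags=1001 MI?T → r5=0x47
[2] flags=1001 CS?F → skip
[3] flags=0010 → (cmp)
[4] flags=0010 CC?F → skip
[5] flags=0010 CS?T → r1=0x58
[6] flags=0010 CC?F → skip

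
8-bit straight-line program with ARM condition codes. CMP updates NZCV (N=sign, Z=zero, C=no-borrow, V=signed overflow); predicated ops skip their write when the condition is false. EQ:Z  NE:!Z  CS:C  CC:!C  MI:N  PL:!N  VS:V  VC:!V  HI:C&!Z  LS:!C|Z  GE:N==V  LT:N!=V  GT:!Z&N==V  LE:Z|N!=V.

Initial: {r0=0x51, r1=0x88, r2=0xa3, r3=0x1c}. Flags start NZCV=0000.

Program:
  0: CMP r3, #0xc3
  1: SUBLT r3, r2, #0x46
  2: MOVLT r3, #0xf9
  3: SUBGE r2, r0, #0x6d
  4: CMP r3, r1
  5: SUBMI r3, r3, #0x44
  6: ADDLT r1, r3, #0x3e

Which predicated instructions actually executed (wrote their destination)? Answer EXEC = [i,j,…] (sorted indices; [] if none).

[0] flags=0000 → (cmp)
[1] flags=0000 LT?F → skip
[2] flags=0000 LT?F → skip
[3] flags=0000 GE?T → r2=0xe4
[4] flags=1001 → (cmp)
[5] flags=1001 MI?T → r3=0xd8
[6] flags=1001 LT?F → skip

EXEC = [3,5]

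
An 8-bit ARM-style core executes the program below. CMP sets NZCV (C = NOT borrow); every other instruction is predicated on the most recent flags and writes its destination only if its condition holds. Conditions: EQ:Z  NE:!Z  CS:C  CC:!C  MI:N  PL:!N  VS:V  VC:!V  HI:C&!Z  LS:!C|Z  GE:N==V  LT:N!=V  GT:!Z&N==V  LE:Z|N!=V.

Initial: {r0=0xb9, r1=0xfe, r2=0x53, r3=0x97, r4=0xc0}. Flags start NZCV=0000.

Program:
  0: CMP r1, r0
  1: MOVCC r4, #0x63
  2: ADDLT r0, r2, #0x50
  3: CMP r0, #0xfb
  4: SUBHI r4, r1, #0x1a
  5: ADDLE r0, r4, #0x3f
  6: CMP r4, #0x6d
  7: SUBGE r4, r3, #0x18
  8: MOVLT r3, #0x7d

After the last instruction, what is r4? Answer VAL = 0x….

VAL = 0xc0

[0] flags=0010 → (cmp)
[1] flags=0010 CC?F → skip
[2] flags=0010 LT?F → skip
[3] flags=1000 → (cmp)
[4] flags=1000 HI?F → skip
[5] flags=1000 LE?T → r0=0xff
[6] flags=0011 → (cmp)
[7] flags=0011 GE?F → skip
[8] flags=0011 LT?T → r3=0x7d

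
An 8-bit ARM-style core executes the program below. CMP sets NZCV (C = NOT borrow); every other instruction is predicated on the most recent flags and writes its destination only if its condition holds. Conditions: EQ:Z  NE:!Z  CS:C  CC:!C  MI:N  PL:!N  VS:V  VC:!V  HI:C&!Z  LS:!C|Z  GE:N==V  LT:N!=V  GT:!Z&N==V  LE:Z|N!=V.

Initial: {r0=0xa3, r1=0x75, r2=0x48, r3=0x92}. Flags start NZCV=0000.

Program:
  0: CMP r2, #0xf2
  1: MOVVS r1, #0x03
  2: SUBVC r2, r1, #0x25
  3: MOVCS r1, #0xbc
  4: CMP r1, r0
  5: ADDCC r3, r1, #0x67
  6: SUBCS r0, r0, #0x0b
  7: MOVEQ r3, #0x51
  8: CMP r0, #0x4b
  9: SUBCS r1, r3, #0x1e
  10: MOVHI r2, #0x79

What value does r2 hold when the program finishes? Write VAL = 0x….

[0] flags=0000 → (cmp)
[1] flags=0000 VS?F → skip
[2] flags=0000 VC?T → r2=0x50
[3] flags=0000 CS?F → skip
[4] flags=1001 → (cmp)
[5] flags=1001 CC?T → r3=0xdc
[6] flags=1001 CS?F → skip
[7] flags=1001 EQ?F → skip
[8] flags=0011 → (cmp)
[9] flags=0011 CS?T → r1=0xbe
[10] flags=0011 HI?T → r2=0x79

VAL = 0x79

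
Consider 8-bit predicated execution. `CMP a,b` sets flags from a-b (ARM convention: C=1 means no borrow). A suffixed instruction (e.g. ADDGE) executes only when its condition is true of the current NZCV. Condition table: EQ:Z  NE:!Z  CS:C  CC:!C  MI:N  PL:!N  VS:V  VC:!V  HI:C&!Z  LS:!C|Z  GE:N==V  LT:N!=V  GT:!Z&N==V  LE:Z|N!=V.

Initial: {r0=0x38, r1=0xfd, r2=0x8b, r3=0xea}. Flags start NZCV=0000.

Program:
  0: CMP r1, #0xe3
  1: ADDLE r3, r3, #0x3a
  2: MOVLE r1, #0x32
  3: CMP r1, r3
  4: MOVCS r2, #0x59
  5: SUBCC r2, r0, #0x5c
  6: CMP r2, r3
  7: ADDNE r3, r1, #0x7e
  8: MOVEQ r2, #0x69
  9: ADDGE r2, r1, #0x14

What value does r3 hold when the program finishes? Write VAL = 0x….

VAL = 0x7b

[0] flags=0010 → (cmp)
[1] flags=0010 LE?F → skip
[2] flags=0010 LE?F → skip
[3] flags=0010 → (cmp)
[4] flags=0010 CS?T → r2=0x59
[5] flags=0010 CC?F → skip
[6] flags=0000 → (cmp)
[7] flags=0000 NE?T → r3=0x7b
[8] flags=0000 EQ?F → skip
[9] flags=0000 GE?T → r2=0x11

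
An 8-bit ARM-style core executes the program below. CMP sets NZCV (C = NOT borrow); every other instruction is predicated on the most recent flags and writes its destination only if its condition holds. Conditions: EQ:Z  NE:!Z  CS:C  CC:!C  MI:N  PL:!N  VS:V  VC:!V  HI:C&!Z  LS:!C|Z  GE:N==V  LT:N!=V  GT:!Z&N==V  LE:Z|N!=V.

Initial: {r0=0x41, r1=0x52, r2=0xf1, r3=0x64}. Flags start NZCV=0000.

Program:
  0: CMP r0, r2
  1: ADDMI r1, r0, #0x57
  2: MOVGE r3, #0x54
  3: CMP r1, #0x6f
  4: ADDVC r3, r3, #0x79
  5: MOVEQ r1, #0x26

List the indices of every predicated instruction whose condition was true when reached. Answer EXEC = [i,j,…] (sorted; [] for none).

0: ✓ CMP  NZCV=0000
1: · ADDMI
2: ✓ MOVGE  r3←0x54
3: ✓ CMP  NZCV=1000
4: ✓ ADDVC  r3←0xcd
5: · MOVEQ

EXEC = [2,4]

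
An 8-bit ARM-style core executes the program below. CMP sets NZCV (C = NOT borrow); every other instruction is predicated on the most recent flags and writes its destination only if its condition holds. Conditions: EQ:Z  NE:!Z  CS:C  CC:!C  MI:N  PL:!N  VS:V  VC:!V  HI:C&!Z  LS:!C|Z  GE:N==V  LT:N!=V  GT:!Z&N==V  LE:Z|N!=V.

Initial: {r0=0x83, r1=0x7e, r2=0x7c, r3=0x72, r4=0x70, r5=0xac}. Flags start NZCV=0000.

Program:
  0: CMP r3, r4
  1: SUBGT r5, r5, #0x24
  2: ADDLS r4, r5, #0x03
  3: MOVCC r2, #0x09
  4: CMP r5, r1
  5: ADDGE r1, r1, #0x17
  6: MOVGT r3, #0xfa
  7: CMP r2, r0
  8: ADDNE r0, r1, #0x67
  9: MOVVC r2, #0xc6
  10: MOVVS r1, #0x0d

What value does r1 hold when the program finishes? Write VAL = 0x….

[0] flags=0010 → (cmp)
[1] flags=0010 GT?T → r5=0x88
[2] flags=0010 LS?F → skip
[3] flags=0010 CC?F → skip
[4] flags=0011 → (cmp)
[5] flags=0011 GE?F → skip
[6] flags=0011 GT?F → skip
[7] flags=1001 → (cmp)
[8] flags=1001 NE?T → r0=0xe5
[9] flags=1001 VC?F → skip
[10] flags=1001 VS?T → r1=0x0d

VAL = 0x0d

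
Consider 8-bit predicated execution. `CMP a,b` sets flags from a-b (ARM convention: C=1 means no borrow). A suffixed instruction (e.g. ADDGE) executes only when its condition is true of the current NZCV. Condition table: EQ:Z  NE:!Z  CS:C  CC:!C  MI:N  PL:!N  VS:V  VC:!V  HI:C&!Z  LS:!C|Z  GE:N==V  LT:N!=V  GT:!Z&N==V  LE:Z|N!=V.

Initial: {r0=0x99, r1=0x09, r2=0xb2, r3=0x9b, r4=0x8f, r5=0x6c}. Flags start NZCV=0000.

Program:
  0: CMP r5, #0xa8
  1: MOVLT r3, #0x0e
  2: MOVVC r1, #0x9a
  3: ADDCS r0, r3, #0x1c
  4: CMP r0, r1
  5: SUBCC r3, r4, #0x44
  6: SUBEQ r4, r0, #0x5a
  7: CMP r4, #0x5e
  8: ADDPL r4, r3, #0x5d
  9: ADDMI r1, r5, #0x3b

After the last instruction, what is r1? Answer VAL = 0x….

VAL = 0x09

[0] flags=1001 → (cmp)
[1] flags=1001 LT?F → skip
[2] flags=1001 VC?F → skip
[3] flags=1001 CS?F → skip
[4] flags=1010 → (cmp)
[5] flags=1010 CC?F → skip
[6] flags=1010 EQ?F → skip
[7] flags=0011 → (cmp)
[8] flags=0011 PL?T → r4=0xf8
[9] flags=0011 MI?F → skip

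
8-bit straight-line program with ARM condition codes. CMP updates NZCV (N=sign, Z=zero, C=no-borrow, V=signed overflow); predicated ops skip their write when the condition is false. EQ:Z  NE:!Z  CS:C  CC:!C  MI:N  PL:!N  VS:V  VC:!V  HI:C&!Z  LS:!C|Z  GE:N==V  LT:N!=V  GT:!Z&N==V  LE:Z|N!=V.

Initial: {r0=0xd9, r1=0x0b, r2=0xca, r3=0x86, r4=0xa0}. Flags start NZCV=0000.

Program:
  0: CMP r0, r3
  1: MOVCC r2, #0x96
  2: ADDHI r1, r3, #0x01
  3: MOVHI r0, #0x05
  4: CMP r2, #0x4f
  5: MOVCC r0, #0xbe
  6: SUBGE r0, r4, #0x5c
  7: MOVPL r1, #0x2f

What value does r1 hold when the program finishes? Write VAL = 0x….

[0] flags=0010 → (cmp)
[1] flags=0010 CC?F → skip
[2] flags=0010 HI?T → r1=0x87
[3] flags=0010 HI?T → r0=0x05
[4] flags=0011 → (cmp)
[5] flags=0011 CC?F → skip
[6] flags=0011 GE?F → skip
[7] flags=0011 PL?T → r1=0x2f

VAL = 0x2f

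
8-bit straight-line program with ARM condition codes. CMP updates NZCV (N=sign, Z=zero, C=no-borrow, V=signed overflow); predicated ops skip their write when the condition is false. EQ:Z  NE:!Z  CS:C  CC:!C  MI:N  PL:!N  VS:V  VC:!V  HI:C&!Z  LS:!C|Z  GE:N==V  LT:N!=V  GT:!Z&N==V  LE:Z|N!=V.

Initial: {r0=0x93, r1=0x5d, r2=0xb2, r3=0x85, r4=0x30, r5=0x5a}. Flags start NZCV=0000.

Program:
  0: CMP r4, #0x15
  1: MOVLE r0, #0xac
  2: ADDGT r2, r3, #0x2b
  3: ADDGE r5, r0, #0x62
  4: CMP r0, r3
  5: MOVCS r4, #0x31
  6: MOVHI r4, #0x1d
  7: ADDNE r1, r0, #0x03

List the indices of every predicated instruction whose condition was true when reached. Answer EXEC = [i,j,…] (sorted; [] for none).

EXEC = [2,3,5,6,7]

0: ✓ CMP  NZCV=0010
1: · MOVLE
2: ✓ ADDGT  r2←0xb0
3: ✓ ADDGE  r5←0xf5
4: ✓ CMP  NZCV=0010
5: ✓ MOVCS  r4←0x31
6: ✓ MOVHI  r4←0x1d
7: ✓ ADDNE  r1←0x96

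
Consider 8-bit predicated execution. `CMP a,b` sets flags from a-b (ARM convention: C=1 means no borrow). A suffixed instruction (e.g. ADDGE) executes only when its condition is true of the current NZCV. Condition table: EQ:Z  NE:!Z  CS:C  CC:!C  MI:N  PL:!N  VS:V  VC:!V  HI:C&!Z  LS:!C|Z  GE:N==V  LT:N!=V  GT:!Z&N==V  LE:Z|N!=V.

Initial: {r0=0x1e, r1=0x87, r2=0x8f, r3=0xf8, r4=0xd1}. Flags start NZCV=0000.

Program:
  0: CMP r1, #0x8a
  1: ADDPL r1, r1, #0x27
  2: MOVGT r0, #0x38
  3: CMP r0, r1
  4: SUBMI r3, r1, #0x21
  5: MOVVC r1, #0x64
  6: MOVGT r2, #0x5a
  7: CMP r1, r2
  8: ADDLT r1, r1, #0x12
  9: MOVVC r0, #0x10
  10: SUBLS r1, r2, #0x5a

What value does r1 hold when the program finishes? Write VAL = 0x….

[0] flags=1000 → (cmp)
[1] flags=1000 PL?F → skip
[2] flags=1000 GT?F → skip
[3] flags=1001 → (cmp)
[4] flags=1001 MI?T → r3=0x66
[5] flags=1001 VC?F → skip
[6] flags=1001 GT?T → r2=0x5a
[7] flags=0011 → (cmp)
[8] flags=0011 LT?T → r1=0x99
[9] flags=0011 VC?F → skip
[10] flags=0011 LS?F → skip

VAL = 0x99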